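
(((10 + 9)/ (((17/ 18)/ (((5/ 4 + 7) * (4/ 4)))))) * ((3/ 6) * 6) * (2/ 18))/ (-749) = -1881/ 25466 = -0.07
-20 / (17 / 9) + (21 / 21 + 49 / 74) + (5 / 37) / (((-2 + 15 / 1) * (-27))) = -3941549 / 441558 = -8.93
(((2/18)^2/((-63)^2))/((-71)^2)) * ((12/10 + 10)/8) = 0.00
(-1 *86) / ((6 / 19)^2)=-15523 / 18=-862.39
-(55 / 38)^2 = -3025 / 1444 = -2.09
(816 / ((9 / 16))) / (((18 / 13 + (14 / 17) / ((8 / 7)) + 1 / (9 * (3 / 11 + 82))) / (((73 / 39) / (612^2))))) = 4228160 / 1228573089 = 0.00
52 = 52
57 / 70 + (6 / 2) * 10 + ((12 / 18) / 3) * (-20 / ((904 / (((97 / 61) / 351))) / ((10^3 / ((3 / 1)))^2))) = 388767822631 / 13718241810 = 28.34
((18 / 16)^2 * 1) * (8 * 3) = 243 / 8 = 30.38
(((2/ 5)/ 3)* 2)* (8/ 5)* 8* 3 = 256/ 25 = 10.24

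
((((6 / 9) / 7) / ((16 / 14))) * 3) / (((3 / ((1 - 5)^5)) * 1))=-256 / 3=-85.33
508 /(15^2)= 2.26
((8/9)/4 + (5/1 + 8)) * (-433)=-51527/9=-5725.22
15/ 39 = 5/ 13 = 0.38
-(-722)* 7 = 5054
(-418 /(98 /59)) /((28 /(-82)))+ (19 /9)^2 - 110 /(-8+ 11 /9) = 2568143057 /3389526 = 757.67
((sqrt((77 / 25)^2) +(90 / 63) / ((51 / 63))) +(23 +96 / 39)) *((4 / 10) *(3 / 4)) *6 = 1506978 / 27625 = 54.55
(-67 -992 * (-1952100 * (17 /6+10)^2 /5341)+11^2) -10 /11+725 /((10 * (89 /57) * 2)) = 25488239614471 /426844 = 59713243.28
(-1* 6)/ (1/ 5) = -30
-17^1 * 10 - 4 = -174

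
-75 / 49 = -1.53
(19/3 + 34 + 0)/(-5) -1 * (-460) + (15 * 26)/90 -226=3454/15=230.27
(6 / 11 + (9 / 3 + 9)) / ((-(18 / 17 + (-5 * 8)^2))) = -1173 / 149699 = -0.01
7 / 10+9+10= 197 / 10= 19.70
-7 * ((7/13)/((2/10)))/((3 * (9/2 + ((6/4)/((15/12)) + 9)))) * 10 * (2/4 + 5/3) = -250/27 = -9.26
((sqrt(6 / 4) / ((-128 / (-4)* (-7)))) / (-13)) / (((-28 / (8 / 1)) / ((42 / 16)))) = -3* sqrt(6) / 23296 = -0.00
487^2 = 237169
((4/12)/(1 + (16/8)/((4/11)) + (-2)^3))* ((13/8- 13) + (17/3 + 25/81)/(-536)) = 494341/195372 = 2.53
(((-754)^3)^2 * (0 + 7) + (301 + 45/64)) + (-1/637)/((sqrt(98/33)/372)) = 82320137889746238317/64-186 * sqrt(66)/4459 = 1286252154527284973.36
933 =933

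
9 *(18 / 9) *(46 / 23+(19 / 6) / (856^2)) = 26378553 / 732736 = 36.00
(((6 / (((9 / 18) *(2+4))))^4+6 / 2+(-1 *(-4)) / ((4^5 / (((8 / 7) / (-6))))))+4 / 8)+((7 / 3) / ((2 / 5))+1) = 11797 / 448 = 26.33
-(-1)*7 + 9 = 16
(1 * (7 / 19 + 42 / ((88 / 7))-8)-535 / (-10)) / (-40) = -41139 / 33440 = -1.23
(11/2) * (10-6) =22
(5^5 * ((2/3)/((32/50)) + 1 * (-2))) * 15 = -359375/8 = -44921.88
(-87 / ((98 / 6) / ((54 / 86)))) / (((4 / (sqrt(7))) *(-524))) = 7047 *sqrt(7) / 4416272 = 0.00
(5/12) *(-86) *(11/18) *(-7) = 16555/108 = 153.29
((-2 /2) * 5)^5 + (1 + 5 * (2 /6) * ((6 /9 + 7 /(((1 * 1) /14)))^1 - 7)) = -26741 /9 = -2971.22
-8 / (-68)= 2 / 17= 0.12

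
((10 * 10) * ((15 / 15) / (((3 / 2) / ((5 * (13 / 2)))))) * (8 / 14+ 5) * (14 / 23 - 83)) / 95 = -32025500 / 3059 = -10469.27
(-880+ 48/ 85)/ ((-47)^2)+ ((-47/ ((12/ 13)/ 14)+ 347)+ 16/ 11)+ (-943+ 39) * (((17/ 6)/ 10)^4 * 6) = -44583071945459/ 111532410000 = -399.73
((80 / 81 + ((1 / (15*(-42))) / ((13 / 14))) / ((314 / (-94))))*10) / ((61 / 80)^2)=10455334400 / 615159441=17.00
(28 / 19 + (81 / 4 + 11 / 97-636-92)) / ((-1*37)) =5205833 / 272764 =19.09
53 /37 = 1.43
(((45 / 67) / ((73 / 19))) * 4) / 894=570 / 728759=0.00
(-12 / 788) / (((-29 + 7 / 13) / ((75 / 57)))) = 195 / 276982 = 0.00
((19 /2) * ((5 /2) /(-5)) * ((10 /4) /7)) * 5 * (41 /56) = -19475 /3136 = -6.21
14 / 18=7 / 9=0.78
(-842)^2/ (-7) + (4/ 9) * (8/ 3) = -19141804/ 189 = -101279.39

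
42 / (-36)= -7 / 6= -1.17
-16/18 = -0.89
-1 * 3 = -3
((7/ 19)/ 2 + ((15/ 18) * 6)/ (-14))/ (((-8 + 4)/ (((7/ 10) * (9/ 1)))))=207/ 760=0.27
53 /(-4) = -53 /4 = -13.25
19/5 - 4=-1/5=-0.20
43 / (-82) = -0.52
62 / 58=1.07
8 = 8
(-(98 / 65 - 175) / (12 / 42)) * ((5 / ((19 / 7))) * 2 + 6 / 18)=6025677 / 2470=2439.55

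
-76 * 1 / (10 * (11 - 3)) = -19 / 20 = -0.95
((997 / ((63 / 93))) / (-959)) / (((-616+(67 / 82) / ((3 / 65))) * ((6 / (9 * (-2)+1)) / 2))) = -43084358 / 2964078159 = -0.01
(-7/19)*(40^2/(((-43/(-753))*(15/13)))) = -7309120/817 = -8946.29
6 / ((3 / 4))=8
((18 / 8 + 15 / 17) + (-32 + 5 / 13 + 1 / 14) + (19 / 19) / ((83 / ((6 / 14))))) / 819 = -0.03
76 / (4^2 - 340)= -19 / 81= -0.23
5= 5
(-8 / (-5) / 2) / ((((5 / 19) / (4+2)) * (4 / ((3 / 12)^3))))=57 / 800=0.07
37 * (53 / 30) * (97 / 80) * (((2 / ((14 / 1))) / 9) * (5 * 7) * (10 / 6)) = 73.39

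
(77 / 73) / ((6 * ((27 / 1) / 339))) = 2.21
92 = 92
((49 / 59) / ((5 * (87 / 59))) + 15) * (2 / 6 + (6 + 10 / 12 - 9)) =-36157 / 1305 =-27.71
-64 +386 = 322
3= 3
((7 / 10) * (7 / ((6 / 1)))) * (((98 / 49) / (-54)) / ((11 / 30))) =-49 / 594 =-0.08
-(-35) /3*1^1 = 35 /3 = 11.67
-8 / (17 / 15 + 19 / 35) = -105 / 22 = -4.77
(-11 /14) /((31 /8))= -44 /217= -0.20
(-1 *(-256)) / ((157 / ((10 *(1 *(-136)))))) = -348160 / 157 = -2217.58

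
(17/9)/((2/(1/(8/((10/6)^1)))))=85/432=0.20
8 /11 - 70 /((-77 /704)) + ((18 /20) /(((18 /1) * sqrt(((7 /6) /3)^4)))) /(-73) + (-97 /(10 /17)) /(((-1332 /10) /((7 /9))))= 1513389349037 /2358459180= 641.69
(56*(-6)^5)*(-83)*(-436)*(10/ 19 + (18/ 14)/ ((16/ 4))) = -253820894976/ 19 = -13358994472.42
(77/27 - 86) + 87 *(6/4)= 2557/54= 47.35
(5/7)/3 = 5/21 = 0.24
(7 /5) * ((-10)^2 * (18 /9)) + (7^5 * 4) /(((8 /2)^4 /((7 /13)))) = 350609 /832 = 421.41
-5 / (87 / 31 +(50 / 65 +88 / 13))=-2015 / 4169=-0.48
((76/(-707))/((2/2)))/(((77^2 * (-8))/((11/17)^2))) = 19/20023654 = 0.00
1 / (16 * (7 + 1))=1 / 128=0.01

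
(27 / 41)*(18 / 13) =0.91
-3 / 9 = -1 / 3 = -0.33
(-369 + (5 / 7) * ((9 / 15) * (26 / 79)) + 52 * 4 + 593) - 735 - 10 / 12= -1007651 / 3318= -303.69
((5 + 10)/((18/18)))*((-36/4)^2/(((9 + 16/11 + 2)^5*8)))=195676965/386093795656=0.00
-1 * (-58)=58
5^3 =125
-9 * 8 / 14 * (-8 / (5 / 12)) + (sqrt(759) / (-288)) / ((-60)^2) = 3456 / 35 - sqrt(759) / 1036800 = 98.74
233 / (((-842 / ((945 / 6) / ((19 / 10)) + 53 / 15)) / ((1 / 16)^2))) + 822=6311453473 / 7679040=821.91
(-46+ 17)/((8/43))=-1247/8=-155.88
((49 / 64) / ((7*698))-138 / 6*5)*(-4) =5137273 / 11168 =460.00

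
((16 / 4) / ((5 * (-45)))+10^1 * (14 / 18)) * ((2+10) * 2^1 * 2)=9312 / 25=372.48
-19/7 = -2.71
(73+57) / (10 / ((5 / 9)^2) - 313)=-650 / 1403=-0.46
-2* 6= -12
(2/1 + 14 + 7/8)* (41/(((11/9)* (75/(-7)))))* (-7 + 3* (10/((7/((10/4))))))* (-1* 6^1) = 129519/110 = 1177.45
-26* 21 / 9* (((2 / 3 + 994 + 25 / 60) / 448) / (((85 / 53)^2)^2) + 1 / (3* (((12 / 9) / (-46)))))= 40729405682927 / 60135120000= 677.30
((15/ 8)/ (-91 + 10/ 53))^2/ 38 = 632025/ 56337204608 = 0.00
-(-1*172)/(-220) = -43/55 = -0.78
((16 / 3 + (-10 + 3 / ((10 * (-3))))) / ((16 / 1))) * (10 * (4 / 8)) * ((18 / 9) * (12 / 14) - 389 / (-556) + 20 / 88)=-1469975 / 373632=-3.93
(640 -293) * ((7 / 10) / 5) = 48.58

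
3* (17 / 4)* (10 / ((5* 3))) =17 / 2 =8.50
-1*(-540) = 540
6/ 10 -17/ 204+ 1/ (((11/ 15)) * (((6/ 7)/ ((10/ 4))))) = 1483/ 330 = 4.49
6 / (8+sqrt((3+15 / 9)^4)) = 27 / 134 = 0.20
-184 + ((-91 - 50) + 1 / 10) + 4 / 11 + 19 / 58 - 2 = -520303 / 1595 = -326.21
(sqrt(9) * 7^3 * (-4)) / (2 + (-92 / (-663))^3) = -599771680326 / 291823591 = -2055.25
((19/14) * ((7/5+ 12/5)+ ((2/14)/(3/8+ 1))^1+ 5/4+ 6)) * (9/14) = 2937267/301840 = 9.73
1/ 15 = 0.07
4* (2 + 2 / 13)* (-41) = -4592 / 13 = -353.23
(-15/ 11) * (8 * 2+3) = -285/ 11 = -25.91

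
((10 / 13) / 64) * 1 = 5 / 416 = 0.01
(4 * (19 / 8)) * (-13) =-247 / 2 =-123.50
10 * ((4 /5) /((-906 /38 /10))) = -1520 /453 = -3.36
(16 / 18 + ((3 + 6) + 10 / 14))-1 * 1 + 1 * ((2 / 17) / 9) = 9.62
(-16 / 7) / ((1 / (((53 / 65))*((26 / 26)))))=-1.86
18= 18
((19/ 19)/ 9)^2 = 1/ 81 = 0.01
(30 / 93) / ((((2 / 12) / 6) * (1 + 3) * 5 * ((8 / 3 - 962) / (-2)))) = 54 / 44609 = 0.00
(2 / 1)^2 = 4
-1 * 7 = -7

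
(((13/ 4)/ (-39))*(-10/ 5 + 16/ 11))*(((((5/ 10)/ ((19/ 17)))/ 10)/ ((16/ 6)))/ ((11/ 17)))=0.00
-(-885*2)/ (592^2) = 885/ 175232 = 0.01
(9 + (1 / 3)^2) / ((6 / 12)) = 18.22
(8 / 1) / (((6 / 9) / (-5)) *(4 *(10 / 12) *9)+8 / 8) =-8 / 3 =-2.67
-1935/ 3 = -645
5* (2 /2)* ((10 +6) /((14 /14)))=80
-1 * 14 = -14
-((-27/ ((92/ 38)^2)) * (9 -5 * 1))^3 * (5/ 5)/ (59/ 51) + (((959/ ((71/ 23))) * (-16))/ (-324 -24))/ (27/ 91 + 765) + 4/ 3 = 10160392676000479979371/ 1878615357133370967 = 5408.45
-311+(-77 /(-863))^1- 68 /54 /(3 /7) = -21938990 /69903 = -313.85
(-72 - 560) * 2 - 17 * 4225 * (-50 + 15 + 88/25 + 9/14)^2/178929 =-1442887117577/876752100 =-1645.72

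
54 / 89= 0.61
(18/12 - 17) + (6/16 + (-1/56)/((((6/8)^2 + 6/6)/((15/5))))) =-21223/1400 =-15.16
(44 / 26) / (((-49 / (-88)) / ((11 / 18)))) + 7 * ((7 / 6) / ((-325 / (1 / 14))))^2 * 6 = 692121029 / 372645000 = 1.86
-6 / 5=-1.20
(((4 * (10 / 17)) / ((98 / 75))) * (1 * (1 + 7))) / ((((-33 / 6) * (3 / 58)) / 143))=-6032000 / 833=-7241.30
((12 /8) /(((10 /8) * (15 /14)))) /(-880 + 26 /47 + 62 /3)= -987 /756800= -0.00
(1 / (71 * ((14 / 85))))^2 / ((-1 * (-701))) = 7225 / 692613236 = 0.00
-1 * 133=-133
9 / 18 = 1 / 2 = 0.50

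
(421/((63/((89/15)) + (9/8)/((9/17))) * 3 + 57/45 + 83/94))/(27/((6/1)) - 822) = -28176688/2209258979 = -0.01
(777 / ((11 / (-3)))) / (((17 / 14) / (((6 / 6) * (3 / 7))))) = -13986 / 187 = -74.79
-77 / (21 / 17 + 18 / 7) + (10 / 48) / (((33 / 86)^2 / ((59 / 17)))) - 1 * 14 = -491724425 / 16772778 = -29.32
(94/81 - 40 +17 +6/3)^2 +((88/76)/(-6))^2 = 932352298/2368521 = 393.64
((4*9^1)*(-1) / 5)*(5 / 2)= -18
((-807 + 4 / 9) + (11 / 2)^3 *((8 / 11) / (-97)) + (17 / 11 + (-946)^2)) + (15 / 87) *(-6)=248997651763 / 278487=894108.71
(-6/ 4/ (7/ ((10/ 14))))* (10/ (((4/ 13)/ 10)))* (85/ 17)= -24375/ 98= -248.72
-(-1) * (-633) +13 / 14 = -8849 / 14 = -632.07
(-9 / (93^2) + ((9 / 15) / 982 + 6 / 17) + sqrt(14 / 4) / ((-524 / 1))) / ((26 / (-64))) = -452425616 / 521395355 + 4*sqrt(14) / 1703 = -0.86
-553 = -553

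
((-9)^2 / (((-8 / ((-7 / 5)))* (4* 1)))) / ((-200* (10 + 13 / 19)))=-1539 / 928000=-0.00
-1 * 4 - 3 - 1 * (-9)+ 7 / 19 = 45 / 19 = 2.37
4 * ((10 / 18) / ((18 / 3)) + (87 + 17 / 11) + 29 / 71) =7510894 / 21087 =356.19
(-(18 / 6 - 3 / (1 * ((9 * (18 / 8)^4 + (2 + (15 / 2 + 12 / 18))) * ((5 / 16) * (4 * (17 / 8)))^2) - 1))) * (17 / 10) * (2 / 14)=-0.73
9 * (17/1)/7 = 153/7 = 21.86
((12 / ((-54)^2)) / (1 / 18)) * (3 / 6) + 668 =18037 / 27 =668.04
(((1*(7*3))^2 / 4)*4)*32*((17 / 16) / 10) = 7497 / 5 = 1499.40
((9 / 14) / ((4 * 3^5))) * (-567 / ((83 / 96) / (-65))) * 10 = 23400 / 83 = 281.93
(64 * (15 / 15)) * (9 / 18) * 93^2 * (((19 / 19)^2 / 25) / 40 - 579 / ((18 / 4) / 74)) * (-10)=658800026808 / 25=26352001072.32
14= 14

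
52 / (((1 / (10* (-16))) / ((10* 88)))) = -7321600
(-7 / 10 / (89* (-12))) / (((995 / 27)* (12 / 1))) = 21 / 14168800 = 0.00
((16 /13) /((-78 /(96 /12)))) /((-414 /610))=0.19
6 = 6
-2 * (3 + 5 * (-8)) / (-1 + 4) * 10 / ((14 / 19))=7030 / 21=334.76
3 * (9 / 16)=27 / 16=1.69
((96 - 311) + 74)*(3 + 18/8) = -2961/4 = -740.25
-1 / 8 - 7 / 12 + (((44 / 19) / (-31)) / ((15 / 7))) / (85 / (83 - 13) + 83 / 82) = -32698703 / 45164520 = -0.72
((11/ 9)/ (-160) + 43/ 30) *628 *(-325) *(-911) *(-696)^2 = 128412209364920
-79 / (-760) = 79 / 760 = 0.10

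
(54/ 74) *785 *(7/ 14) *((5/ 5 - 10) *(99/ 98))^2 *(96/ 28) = 50478923385/ 621859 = 81174.23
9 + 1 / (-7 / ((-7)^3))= 58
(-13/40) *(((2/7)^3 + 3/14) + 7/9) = -81497/246960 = -0.33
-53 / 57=-0.93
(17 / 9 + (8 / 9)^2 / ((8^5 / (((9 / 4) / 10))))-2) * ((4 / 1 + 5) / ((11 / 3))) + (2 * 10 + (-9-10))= 163843 / 225280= 0.73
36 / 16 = 9 / 4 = 2.25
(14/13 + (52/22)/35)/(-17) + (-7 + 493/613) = -326664094/52157105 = -6.26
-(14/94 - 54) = 2531/47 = 53.85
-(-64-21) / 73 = 85 / 73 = 1.16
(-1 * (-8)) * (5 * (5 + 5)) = 400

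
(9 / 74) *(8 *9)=324 / 37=8.76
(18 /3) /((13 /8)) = 48 /13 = 3.69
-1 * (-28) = 28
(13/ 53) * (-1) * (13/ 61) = -169/ 3233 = -0.05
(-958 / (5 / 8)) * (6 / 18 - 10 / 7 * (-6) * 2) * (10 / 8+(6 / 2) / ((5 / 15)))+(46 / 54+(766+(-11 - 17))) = -258772253 / 945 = -273833.07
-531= -531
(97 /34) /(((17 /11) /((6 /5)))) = 3201 /1445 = 2.22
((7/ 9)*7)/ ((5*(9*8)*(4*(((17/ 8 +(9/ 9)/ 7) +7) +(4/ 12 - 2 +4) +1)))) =0.00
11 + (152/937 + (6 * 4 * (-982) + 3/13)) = -286943030/12181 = -23556.61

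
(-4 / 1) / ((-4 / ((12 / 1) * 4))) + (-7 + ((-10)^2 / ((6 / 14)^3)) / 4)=9682 / 27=358.59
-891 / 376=-2.37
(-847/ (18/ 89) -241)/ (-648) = 6.83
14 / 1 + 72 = 86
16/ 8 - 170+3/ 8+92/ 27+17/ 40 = -163.79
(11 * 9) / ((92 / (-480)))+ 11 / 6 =-71027 / 138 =-514.69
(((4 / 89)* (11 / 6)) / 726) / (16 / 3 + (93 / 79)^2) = 0.00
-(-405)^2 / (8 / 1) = -164025 / 8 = -20503.12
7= 7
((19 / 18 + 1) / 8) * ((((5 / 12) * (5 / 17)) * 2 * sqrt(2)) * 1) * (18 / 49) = 925 * sqrt(2) / 39984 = 0.03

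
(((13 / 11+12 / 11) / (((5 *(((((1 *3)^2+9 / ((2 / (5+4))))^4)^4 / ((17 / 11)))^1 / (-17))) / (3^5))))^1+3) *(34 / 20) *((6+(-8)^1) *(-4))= 8649129062430415756789102920685028 / 211988457412510190117380131378735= 40.80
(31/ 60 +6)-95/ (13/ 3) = -12017/ 780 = -15.41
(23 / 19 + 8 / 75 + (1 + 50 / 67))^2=85546890256 / 9115475625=9.38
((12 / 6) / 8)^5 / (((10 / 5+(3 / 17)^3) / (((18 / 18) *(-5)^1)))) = -24565 / 10089472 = -0.00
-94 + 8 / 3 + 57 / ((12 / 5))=-811 / 12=-67.58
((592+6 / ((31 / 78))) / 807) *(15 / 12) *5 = 117625 / 25017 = 4.70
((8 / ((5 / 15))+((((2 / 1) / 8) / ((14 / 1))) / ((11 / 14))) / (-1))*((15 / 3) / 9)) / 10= 1055 / 792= 1.33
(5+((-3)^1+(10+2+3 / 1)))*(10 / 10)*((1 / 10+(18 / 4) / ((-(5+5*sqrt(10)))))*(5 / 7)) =17 / 7 -17*sqrt(10) / 14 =-1.41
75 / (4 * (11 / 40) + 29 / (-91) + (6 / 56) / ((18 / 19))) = 819000 / 9767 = 83.85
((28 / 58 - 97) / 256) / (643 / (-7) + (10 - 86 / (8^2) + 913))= -19593 / 43123000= -0.00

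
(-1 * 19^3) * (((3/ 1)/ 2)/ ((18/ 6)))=-6859/ 2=-3429.50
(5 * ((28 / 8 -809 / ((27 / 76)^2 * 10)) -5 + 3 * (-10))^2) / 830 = 24033712051561 / 8821920600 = 2724.32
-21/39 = -7/13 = -0.54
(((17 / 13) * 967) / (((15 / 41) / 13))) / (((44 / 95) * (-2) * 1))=-12805981 / 264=-48507.50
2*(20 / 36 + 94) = 1702 / 9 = 189.11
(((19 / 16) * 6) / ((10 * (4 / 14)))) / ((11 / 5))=399 / 352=1.13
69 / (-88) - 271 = -23917 / 88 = -271.78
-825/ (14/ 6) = -353.57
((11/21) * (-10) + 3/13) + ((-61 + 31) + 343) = 84082/273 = 307.99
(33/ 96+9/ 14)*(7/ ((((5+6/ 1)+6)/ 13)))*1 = 169/ 32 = 5.28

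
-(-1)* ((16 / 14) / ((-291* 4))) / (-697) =2 / 1419789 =0.00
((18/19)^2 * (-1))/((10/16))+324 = 582228/1805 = 322.56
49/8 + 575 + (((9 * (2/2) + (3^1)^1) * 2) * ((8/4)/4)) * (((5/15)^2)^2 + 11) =154067/216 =713.27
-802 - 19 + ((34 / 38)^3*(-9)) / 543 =-1019268998 / 1241479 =-821.01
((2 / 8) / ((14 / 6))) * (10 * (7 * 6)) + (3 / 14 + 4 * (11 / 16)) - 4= 1231 / 28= 43.96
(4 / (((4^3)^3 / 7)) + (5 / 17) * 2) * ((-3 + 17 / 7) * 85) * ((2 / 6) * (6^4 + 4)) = -355051125 / 28672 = -12383.20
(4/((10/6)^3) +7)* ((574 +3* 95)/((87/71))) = 59952187/10875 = 5512.84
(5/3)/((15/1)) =1/9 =0.11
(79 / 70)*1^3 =79 / 70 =1.13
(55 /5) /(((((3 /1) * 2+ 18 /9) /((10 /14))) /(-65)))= -3575 /56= -63.84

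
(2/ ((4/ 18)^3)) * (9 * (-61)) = -400221/ 4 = -100055.25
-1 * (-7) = 7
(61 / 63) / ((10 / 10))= 61 / 63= 0.97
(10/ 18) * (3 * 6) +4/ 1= 14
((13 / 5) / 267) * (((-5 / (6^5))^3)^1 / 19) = -325 / 2385248426754048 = -0.00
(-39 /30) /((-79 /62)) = 403 /395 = 1.02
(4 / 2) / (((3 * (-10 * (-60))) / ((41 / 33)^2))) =1681 / 980100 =0.00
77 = 77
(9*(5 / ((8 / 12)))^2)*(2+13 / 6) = 2109.38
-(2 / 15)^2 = -4 / 225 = -0.02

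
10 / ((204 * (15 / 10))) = 5 / 153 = 0.03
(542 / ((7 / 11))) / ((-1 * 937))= -5962 / 6559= -0.91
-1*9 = -9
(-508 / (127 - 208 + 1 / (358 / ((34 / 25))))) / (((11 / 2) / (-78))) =-1396200 / 15697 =-88.95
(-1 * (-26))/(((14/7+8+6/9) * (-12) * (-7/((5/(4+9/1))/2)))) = 5/896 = 0.01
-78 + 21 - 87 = -144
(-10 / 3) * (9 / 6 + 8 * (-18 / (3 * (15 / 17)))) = 176.33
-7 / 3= -2.33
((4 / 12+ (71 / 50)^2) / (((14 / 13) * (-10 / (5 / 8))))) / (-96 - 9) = 0.00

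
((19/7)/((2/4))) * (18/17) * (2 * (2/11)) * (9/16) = 1539/1309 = 1.18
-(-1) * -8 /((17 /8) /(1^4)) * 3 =-192 /17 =-11.29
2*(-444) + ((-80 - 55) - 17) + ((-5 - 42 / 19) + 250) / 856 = -16909947 / 16264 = -1039.72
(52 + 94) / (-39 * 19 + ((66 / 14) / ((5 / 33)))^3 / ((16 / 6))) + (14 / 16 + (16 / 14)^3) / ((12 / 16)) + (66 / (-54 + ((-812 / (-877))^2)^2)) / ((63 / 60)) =77889443421689005038417707 / 39126657268921047911142078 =1.99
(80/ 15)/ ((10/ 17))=136/ 15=9.07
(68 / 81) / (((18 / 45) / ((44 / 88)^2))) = 85 / 162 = 0.52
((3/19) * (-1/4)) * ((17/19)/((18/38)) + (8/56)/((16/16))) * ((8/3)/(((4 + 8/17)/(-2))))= 2176/22743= 0.10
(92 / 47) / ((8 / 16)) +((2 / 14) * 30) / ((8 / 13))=14317 / 1316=10.88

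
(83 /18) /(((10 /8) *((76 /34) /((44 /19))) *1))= 62084 /16245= 3.82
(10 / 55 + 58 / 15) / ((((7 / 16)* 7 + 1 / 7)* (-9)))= -74816 / 533115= -0.14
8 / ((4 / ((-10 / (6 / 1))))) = -10 / 3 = -3.33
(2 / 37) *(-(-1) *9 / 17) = 18 / 629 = 0.03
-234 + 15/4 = -921/4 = -230.25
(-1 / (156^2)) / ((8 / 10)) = -5 / 97344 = -0.00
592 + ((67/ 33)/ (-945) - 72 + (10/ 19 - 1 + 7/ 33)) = 307951547/ 592515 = 519.74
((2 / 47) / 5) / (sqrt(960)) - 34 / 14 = -17 / 7 + sqrt(15) / 14100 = -2.43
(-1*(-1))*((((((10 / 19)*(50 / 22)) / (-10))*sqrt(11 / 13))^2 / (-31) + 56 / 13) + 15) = 30897726 / 1600313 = 19.31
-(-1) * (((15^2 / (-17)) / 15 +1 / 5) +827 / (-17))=-4193 / 85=-49.33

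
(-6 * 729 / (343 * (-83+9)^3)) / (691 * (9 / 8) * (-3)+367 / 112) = -8748 / 647381759507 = -0.00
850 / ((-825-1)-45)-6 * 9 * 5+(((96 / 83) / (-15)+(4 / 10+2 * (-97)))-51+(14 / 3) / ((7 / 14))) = -549050513 / 1084395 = -506.32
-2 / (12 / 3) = -1 / 2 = -0.50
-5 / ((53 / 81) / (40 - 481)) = 178605 / 53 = 3369.91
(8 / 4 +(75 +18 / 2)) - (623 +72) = -609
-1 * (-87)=87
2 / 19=0.11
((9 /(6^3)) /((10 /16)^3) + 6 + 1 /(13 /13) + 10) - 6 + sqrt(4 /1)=4939 /375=13.17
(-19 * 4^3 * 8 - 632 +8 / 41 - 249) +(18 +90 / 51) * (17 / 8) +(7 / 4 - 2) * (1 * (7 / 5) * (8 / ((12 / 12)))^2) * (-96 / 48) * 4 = -2129459 / 205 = -10387.60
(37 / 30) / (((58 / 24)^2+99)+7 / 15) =888 / 75821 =0.01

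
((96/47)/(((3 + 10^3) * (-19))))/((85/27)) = -2592/76132715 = -0.00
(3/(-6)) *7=-7/2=-3.50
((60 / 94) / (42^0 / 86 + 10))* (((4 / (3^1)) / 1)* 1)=3440 / 40467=0.09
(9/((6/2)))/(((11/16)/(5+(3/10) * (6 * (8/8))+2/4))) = 1752/55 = 31.85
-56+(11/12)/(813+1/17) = -9288197/165864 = -56.00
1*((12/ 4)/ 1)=3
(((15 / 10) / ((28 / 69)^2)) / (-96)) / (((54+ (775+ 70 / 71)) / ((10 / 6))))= -187795 / 985607168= -0.00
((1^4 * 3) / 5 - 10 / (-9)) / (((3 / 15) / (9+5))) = 1078 / 9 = 119.78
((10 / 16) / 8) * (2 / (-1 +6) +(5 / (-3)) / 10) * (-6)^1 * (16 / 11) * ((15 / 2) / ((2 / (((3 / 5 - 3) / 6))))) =21 / 88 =0.24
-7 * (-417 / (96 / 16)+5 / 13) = 12579 / 26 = 483.81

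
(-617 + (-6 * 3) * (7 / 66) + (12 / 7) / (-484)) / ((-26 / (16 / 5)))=76.17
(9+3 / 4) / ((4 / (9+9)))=351 / 8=43.88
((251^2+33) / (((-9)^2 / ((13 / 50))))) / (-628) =-409721 / 1271700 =-0.32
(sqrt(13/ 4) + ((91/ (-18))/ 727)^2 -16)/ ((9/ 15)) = -13699430275/ 513730188 + 5 *sqrt(13)/ 6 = -23.66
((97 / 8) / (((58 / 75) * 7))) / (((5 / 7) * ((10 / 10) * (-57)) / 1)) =-485 / 8816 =-0.06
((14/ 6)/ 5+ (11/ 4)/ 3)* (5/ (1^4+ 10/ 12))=83/ 22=3.77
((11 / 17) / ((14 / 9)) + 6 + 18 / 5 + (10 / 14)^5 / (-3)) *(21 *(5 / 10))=85321307 / 816340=104.52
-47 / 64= -0.73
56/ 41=1.37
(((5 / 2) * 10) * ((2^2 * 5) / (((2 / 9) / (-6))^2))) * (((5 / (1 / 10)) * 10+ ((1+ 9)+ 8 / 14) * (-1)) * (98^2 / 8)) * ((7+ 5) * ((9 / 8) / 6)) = 481871824875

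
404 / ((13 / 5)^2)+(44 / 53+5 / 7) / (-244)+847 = 906.76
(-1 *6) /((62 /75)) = -225 /31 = -7.26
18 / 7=2.57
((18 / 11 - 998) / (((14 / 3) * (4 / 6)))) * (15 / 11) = -369900 / 847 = -436.72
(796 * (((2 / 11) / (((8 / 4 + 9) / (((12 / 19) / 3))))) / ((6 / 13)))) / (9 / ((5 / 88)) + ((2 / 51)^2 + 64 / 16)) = 862665 / 23344046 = 0.04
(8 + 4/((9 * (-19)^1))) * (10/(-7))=-11.40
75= 75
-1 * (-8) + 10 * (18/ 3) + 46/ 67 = 4602/ 67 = 68.69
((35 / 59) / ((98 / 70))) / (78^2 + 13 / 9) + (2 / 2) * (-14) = -45238969 / 3231371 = -14.00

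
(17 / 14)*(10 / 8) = 85 / 56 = 1.52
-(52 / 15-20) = 248 / 15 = 16.53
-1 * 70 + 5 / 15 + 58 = -35 / 3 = -11.67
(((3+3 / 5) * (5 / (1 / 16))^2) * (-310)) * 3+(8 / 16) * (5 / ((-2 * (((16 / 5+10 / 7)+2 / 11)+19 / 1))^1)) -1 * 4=-21427204.05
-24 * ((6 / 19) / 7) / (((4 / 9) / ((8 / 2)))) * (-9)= 11664 / 133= 87.70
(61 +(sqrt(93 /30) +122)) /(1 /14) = 7* sqrt(310) /5 +2562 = 2586.65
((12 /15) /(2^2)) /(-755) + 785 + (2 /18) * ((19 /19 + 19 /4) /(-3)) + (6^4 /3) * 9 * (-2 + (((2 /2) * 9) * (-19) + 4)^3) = -7382722572226433 /407700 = -18108223135.21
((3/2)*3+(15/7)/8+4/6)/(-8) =-913/1344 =-0.68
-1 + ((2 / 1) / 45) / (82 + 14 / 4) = -7691 / 7695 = -1.00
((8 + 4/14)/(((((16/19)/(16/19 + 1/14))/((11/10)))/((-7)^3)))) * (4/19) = -542619/760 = -713.97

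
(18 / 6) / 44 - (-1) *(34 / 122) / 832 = 38251 / 558272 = 0.07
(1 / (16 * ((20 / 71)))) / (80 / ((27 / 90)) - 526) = -0.00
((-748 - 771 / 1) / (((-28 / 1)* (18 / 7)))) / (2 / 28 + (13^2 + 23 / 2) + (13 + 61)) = 10633 / 128304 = 0.08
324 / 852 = 27 / 71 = 0.38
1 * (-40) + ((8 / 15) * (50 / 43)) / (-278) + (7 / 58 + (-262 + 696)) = 409882409 / 1039998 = 394.12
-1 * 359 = -359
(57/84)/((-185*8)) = -19/41440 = -0.00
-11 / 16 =-0.69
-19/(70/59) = -1121/70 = -16.01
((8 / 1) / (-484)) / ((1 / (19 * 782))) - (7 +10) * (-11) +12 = -5637 / 121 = -46.59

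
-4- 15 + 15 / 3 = -14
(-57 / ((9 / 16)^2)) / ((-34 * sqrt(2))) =1216 * sqrt(2) / 459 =3.75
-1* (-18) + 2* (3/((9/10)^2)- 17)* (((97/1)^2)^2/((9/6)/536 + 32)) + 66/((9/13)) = -73562925.27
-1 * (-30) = 30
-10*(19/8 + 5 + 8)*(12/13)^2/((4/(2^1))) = -65.50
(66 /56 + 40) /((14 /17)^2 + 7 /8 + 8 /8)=16.13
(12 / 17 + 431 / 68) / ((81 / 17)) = 479 / 324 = 1.48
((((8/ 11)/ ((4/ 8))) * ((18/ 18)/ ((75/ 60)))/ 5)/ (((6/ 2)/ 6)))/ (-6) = -64/ 825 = -0.08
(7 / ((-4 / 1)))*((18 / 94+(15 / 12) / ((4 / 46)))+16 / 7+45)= -162795 / 1504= -108.24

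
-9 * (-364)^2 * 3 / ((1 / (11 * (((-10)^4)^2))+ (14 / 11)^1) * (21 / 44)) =-2748345600000000 / 466666667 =-5889312.00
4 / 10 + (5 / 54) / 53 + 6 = 91609 / 14310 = 6.40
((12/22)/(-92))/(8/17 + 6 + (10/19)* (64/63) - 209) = 61047/2079857846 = 0.00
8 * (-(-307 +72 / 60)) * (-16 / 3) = -195712 / 15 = -13047.47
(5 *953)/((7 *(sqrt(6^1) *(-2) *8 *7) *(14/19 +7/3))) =-0.81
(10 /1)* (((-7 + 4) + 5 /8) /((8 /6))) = -285 /16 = -17.81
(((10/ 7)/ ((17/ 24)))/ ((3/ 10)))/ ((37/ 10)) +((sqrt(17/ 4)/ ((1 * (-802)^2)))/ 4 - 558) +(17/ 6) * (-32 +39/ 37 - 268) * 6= -24825277/ 4403 +sqrt(17)/ 5145632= -5638.26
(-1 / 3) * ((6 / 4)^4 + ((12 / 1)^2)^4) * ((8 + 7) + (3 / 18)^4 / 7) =-11557993059217 / 5376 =-2149924304.17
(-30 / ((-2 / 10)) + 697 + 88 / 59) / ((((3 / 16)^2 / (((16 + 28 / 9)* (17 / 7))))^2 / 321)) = 1000453046008807424 / 2107539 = 474702032089.94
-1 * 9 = -9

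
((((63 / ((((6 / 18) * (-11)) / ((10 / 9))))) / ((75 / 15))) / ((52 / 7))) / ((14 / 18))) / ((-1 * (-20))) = -189 / 5720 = -0.03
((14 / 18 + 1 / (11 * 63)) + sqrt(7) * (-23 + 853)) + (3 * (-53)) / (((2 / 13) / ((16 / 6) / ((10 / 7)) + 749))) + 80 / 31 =-773821.37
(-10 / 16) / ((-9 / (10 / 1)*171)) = 0.00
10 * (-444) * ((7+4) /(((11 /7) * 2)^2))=-54390 /11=-4944.55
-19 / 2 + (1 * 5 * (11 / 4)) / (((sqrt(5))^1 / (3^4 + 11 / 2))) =-19 / 2 + 1903 * sqrt(5) / 8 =522.40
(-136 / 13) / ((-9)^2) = -136 / 1053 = -0.13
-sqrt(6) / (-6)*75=25*sqrt(6) / 2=30.62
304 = 304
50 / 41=1.22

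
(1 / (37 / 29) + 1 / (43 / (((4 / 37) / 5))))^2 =38925121 / 63282025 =0.62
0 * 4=0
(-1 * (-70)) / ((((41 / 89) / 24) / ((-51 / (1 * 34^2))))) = -112140 / 697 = -160.89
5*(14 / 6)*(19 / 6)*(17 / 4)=11305 / 72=157.01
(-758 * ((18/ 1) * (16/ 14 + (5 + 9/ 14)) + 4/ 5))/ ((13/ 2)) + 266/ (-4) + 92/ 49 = -7056809/ 490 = -14401.65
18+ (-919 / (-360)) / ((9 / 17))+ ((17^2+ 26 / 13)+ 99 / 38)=19479257 / 61560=316.43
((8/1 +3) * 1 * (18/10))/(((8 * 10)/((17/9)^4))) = 918731/291600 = 3.15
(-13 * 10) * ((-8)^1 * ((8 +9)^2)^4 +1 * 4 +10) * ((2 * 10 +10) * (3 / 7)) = 652930896313800 / 7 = 93275842330542.86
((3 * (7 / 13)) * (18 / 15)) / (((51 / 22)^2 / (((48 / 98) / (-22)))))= -1056 / 131495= -0.01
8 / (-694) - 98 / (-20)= 16963 / 3470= 4.89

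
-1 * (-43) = 43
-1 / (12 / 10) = -5 / 6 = -0.83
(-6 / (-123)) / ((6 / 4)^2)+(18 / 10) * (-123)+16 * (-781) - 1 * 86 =-23622233 / 1845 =-12803.38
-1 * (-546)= 546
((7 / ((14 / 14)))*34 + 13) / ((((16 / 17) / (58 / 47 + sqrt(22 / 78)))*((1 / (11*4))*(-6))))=-1361173 / 564-46937*sqrt(429) / 936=-3452.07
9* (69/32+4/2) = 1197/32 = 37.41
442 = 442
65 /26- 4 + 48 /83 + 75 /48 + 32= 43347 /1328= 32.64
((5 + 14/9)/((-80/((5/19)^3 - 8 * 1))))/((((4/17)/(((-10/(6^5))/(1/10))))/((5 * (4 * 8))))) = -152531225/26667792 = -5.72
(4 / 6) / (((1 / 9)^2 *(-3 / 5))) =-90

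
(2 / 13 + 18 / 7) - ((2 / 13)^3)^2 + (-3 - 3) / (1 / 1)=-110645762 / 33787663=-3.27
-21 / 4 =-5.25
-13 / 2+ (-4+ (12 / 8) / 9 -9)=-58 / 3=-19.33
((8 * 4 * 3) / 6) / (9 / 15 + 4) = 80 / 23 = 3.48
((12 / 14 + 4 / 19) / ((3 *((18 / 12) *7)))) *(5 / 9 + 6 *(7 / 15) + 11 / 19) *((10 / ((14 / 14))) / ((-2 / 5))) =-4776880 / 1432809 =-3.33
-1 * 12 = -12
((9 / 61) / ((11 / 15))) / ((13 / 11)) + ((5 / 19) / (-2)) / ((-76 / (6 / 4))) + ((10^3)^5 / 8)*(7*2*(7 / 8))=7013688500000000791655 / 4580368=1531250000000000.17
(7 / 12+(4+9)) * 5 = 815 / 12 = 67.92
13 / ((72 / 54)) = 39 / 4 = 9.75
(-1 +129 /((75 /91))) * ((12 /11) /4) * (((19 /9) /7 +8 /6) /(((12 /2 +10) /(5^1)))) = 8343 /385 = 21.67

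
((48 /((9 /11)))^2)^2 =959512576 /81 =11845834.27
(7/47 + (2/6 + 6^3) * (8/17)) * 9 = 733143/799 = 917.58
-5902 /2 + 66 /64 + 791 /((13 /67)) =468717 /416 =1126.72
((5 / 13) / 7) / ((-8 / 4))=-5 / 182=-0.03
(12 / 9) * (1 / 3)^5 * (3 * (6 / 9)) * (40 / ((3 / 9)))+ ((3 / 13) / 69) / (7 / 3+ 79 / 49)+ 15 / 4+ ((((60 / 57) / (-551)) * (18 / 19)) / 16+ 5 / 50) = 5.17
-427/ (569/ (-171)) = 73017/ 569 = 128.33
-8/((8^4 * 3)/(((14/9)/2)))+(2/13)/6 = 4517/179712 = 0.03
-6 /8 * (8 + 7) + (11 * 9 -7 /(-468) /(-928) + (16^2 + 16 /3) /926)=17701757303 /201082752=88.03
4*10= 40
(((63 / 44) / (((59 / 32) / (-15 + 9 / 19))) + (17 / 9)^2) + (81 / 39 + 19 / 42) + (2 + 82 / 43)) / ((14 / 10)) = -49896109415 / 54716864202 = -0.91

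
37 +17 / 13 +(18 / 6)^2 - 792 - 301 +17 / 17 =-13581 / 13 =-1044.69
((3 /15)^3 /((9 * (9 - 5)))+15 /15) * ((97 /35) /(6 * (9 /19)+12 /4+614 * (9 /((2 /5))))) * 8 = 1185049 /738551250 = 0.00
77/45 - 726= -32593/45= -724.29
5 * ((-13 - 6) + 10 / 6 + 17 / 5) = -209 / 3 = -69.67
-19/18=-1.06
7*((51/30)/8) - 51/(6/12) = -8041/80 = -100.51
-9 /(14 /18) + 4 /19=-1511 /133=-11.36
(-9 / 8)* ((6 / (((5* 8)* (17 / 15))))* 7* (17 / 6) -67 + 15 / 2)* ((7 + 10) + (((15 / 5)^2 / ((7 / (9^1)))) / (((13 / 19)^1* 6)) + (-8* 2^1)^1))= 31275 / 128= 244.34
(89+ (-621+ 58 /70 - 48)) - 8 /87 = -1763857 /3045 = -579.26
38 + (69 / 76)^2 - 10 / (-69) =15530941 / 398544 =38.97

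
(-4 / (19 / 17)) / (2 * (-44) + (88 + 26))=-34 / 247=-0.14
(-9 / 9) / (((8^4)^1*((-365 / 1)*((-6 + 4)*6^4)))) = -1 / 3875143680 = -0.00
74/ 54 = 37/ 27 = 1.37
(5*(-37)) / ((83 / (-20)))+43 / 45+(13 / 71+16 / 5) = 12972046 / 265185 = 48.92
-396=-396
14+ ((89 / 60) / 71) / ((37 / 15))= 147201 / 10508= 14.01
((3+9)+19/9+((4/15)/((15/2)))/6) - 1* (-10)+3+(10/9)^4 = 4697872/164025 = 28.64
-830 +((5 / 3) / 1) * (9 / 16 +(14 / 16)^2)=-158935 / 192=-827.79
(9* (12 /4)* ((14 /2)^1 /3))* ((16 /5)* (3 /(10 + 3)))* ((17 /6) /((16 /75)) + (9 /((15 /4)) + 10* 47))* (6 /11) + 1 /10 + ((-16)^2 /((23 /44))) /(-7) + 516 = 14701213881 /1151150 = 12770.89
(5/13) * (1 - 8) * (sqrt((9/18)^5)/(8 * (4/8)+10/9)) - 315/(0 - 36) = 35/4 - 315 * sqrt(2)/4784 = 8.66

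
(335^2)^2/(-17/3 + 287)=37783351875/844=44767004.59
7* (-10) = -70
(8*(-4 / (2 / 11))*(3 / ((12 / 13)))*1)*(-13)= 7436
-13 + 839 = 826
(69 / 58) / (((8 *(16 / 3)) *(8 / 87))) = 621 / 2048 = 0.30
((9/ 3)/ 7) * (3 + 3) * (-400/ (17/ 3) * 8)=-172800/ 119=-1452.10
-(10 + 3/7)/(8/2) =-2.61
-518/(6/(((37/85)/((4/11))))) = -105413/1020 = -103.35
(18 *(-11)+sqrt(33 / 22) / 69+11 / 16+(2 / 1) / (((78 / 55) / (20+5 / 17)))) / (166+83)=-596497 / 880464+sqrt(6) / 34362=-0.68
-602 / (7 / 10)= -860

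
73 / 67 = 1.09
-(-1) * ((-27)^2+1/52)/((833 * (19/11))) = 416999/823004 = 0.51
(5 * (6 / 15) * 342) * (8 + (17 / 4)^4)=14632299 / 64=228629.67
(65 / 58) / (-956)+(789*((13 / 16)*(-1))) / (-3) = 213.69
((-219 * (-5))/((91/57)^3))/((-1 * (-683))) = 0.39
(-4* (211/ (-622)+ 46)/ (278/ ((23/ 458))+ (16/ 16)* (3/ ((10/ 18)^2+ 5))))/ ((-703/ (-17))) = -561771780/ 704190001141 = -0.00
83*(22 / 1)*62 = 113212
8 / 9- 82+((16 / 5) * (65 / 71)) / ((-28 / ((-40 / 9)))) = -360730 / 4473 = -80.65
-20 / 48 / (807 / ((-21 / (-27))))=-35 / 87156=-0.00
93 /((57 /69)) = 2139 /19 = 112.58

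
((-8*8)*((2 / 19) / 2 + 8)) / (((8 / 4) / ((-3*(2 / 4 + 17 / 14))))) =176256 / 133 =1325.23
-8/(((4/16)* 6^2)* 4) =-2/9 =-0.22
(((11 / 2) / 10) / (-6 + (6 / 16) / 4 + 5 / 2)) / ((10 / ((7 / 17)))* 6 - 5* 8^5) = 154 / 156123425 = 0.00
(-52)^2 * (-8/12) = -5408/3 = -1802.67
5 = 5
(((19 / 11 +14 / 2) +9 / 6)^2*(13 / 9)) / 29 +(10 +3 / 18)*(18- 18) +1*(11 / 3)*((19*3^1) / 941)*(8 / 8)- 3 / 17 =1180026905 / 224533892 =5.26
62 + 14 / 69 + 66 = 8846 / 69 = 128.20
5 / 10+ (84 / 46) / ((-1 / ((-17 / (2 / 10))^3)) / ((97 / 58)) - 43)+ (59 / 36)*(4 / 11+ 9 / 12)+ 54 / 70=1108375732521427 / 362915490112560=3.05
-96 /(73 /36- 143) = 3456 /5075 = 0.68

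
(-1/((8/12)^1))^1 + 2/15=-41/30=-1.37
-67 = -67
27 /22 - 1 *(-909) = 20025 /22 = 910.23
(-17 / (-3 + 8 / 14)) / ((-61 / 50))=-350 / 61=-5.74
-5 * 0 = 0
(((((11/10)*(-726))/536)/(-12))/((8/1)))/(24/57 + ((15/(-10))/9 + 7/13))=986271/50384000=0.02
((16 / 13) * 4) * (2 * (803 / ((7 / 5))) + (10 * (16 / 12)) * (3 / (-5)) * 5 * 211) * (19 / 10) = -6207680 / 91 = -68216.26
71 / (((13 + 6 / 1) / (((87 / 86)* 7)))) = 43239 / 1634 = 26.46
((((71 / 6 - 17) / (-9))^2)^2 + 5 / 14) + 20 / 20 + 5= 384850639 / 59521392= 6.47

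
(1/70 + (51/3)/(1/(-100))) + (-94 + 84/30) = -1791.19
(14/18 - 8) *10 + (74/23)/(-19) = -284716/3933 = -72.39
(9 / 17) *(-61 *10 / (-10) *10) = 5490 / 17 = 322.94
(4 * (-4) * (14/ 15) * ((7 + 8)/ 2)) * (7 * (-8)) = 6272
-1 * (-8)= 8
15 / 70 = 3 / 14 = 0.21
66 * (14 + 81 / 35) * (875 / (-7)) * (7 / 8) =-471075 / 4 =-117768.75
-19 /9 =-2.11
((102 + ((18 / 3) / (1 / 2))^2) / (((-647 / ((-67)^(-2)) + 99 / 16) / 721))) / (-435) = 945952 / 6738154205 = 0.00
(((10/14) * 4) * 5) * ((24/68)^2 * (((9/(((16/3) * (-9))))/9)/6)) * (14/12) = -25/3468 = -0.01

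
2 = 2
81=81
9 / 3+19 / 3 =28 / 3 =9.33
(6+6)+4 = 16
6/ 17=0.35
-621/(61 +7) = -9.13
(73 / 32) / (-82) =-73 / 2624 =-0.03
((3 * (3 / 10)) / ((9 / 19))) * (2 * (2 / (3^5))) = 38 / 1215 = 0.03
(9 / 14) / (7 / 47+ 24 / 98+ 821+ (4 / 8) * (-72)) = 2961 / 3617524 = 0.00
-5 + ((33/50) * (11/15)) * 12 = 101/125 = 0.81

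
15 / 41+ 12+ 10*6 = 72.37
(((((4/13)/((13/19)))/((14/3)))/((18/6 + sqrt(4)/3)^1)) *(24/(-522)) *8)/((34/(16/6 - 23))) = 37088/6415409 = 0.01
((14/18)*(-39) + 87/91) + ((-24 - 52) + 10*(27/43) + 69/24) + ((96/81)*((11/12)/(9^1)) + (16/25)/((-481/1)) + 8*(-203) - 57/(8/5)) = -18530901283631/10554534900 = -1755.73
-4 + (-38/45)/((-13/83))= 814/585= 1.39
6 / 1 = 6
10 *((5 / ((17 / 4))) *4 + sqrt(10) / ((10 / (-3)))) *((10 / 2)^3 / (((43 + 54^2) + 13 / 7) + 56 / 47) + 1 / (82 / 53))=11004298400 / 339618129 - 13755373 *sqrt(10) / 6659179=25.87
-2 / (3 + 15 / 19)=-19 / 36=-0.53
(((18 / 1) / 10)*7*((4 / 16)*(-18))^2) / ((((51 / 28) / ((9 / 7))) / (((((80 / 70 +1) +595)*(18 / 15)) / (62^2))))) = 2742498 / 81685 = 33.57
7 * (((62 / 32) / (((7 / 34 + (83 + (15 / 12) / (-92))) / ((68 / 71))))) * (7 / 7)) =5769596 / 36952021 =0.16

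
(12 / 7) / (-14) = -6 / 49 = -0.12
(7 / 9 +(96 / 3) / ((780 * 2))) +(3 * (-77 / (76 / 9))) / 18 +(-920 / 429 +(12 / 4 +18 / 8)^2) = 48312343 / 1956240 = 24.70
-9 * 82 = -738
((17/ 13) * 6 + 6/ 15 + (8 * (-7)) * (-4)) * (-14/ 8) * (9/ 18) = -13209/ 65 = -203.22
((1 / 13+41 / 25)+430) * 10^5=43171692.31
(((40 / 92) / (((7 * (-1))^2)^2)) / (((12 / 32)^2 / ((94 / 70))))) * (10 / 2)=30080 / 3479049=0.01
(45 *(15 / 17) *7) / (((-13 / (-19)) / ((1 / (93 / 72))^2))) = 51710400 / 212381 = 243.48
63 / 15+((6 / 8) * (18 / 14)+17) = 3103 / 140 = 22.16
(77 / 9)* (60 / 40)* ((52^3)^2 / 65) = 58551420928 / 15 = 3903428061.87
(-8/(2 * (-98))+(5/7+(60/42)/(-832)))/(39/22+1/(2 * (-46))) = 3885321/9086168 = 0.43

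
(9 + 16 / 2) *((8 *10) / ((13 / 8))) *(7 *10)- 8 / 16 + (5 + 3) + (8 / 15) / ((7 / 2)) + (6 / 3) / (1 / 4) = 159978731 / 2730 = 58600.27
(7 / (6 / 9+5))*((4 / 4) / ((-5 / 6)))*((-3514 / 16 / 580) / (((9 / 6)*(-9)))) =-0.04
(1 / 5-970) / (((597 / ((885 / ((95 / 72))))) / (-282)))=5808791664 / 18905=307262.19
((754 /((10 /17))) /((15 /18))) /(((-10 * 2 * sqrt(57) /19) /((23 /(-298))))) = 147407 * sqrt(57) /74500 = 14.94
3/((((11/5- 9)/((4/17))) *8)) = -15/1156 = -0.01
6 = 6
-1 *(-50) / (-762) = -25 / 381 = -0.07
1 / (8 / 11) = 11 / 8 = 1.38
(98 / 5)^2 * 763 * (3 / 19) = 21983556 / 475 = 46281.17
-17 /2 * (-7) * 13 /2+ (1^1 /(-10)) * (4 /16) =15469 /40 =386.72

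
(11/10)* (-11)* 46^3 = -5888828/5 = -1177765.60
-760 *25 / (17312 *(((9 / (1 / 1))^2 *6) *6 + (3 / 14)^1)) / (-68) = 16625 / 3003887352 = 0.00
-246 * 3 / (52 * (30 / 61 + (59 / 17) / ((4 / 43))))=-765306 / 2038361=-0.38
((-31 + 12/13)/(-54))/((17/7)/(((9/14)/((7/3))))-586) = -391/405184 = -0.00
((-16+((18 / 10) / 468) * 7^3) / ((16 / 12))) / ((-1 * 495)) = 347 / 15600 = 0.02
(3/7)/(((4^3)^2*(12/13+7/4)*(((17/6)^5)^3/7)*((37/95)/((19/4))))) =8080730466120/14721441753914982623399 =0.00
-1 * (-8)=8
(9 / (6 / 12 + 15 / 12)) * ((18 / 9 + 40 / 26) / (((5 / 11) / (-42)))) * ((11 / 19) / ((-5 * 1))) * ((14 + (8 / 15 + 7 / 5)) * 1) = 95779728 / 30875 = 3102.18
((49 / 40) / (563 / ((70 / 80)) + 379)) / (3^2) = 343 / 2576520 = 0.00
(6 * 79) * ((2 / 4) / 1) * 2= 474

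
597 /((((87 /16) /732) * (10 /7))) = 8157408 /145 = 56257.99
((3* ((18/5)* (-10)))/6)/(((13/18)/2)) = -49.85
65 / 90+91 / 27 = 4.09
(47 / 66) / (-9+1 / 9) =-141 / 1760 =-0.08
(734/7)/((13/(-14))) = -1468/13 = -112.92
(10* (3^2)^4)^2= 4304672100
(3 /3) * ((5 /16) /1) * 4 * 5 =25 /4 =6.25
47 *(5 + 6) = 517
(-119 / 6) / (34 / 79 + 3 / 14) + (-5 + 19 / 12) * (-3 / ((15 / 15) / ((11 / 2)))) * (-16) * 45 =-86887817 / 2139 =-40620.77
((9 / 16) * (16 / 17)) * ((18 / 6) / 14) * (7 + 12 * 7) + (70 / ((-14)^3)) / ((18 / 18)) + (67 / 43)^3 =3730266007 / 264917324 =14.08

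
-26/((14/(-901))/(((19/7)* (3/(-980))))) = -667641/48020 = -13.90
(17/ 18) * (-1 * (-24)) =68/ 3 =22.67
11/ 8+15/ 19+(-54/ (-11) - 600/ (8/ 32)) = -4000973/ 1672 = -2392.93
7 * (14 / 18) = 49 / 9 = 5.44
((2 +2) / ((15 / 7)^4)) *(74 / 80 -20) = -1831963 / 506250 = -3.62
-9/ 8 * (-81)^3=4782969/ 8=597871.12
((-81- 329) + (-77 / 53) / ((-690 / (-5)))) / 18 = -2998817 / 131652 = -22.78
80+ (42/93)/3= 7454/93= 80.15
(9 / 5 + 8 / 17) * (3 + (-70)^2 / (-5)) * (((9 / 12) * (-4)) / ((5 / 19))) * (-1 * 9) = -96731793 / 425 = -227604.22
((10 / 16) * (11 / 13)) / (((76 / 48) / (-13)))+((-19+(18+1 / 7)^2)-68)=237.82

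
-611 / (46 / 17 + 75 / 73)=-758251 / 4633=-163.66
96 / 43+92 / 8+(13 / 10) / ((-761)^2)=1709855032 / 124511015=13.73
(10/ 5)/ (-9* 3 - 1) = -1/ 14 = -0.07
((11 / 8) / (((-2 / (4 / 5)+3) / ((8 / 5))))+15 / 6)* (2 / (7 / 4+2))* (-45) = -828 / 5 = -165.60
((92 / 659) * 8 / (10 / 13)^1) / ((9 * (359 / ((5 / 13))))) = 368 / 2129229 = 0.00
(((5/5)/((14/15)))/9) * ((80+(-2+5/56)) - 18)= 16825/2352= 7.15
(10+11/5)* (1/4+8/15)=2867/300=9.56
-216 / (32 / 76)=-513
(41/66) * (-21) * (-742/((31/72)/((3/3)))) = 7666344/341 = 22481.95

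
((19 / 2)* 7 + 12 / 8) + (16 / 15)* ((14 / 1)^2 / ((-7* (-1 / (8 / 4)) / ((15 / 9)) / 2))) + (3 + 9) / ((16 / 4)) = 2431 / 9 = 270.11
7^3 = 343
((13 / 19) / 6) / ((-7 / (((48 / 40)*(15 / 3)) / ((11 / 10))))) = -0.09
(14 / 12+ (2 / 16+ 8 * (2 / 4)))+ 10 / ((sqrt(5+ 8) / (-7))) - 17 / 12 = 31 / 8 - 70 * sqrt(13) / 13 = -15.54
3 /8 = 0.38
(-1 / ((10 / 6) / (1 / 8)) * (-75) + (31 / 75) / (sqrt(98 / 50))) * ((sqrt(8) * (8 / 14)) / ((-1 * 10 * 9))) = -4973 * sqrt(2) / 66150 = -0.11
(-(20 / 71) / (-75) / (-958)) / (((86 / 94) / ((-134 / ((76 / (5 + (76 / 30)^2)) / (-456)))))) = -64718248 / 1645185375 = -0.04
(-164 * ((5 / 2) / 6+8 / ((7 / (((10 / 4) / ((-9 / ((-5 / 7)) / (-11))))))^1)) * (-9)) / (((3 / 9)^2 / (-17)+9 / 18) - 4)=874.55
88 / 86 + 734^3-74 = 395446831.02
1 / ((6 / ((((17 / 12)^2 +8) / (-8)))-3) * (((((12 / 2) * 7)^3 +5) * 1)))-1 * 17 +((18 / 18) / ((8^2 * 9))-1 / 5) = -2748755663539 / 159827492160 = -17.20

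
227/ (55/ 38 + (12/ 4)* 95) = 8626/ 10885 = 0.79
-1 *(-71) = 71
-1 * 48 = -48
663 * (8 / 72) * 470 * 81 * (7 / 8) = 9815715 / 4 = 2453928.75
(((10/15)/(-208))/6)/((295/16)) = -1/34515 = -0.00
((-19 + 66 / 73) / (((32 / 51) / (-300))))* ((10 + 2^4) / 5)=13137345 / 292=44990.91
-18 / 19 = -0.95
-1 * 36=-36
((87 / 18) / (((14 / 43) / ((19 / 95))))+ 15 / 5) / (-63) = -2507 / 26460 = -0.09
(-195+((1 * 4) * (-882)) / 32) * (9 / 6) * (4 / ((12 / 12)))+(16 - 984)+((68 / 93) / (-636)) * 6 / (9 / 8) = -248377783 / 88722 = -2799.51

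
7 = 7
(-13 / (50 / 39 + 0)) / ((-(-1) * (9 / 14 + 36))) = -1183 / 4275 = -0.28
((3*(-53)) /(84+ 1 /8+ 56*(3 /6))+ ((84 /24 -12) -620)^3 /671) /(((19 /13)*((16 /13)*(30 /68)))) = -131241431746919 /281497920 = -466225.23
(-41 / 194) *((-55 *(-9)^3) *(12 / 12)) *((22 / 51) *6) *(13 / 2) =-142557.30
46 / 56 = 0.82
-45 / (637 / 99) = -4455 / 637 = -6.99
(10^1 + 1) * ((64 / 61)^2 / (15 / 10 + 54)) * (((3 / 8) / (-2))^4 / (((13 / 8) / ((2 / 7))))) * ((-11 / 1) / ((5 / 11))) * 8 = -574992 / 62643035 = -0.01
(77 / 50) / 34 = 77 / 1700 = 0.05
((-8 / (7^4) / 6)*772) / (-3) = 3088 / 21609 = 0.14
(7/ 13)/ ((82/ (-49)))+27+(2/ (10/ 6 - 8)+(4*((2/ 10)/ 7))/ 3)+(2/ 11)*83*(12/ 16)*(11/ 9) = 14260696/ 354445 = 40.23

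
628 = 628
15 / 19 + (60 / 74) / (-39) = 7025 / 9139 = 0.77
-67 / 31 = -2.16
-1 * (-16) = 16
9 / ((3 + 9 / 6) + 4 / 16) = 36 / 19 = 1.89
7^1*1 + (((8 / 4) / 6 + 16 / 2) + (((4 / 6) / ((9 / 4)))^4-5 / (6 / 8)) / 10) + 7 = 57574823 / 2657205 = 21.67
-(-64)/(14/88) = 2816/7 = 402.29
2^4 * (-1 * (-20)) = 320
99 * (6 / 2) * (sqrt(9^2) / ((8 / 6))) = 2004.75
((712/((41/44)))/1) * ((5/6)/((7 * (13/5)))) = 391600/11193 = 34.99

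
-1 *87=-87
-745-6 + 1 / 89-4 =-67194 / 89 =-754.99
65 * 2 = 130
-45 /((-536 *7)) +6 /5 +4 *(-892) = -66912943 /18760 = -3566.79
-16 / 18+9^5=531433 / 9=59048.11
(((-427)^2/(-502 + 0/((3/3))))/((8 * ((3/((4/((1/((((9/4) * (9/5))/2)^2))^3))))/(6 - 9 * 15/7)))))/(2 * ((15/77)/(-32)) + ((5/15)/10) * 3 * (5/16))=17559827380352088909/6040064000000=2907225.38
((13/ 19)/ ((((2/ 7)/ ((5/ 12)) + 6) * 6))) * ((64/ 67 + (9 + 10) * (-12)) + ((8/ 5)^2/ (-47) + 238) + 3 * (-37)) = -18387397/ 10769580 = -1.71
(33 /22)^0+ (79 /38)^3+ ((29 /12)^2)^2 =6271425691 /142228224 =44.09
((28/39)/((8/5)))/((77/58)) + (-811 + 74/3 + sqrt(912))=-337192/429 + 4 * sqrt(57)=-755.80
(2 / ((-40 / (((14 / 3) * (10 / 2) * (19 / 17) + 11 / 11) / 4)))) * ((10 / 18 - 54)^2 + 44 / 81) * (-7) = 149132809 / 22032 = 6768.92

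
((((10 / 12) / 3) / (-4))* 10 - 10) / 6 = -385 / 216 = -1.78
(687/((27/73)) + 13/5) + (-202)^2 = 1919882/45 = 42664.04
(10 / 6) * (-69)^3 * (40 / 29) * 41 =-30962917.24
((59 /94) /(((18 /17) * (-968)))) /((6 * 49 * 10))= -1003 /4815296640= -0.00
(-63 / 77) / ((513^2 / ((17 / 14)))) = -17 / 4503114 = -0.00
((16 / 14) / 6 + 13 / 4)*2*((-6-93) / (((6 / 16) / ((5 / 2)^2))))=-79475 / 7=-11353.57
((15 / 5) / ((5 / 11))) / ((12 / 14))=77 / 10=7.70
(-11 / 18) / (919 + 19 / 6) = -1 / 1509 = -0.00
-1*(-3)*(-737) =-2211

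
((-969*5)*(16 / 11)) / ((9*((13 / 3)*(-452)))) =6460 / 16159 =0.40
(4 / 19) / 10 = 2 / 95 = 0.02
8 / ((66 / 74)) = 296 / 33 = 8.97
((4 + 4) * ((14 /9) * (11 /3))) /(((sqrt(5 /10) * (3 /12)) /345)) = 566720 * sqrt(2) /9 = 89051.46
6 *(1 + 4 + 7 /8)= 141 /4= 35.25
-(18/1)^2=-324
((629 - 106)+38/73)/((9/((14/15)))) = 178346/3285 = 54.29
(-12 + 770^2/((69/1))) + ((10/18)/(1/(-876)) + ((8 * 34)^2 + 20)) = 1888256/23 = 82098.09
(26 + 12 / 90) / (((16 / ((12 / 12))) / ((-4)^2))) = 392 / 15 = 26.13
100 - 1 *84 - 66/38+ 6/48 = 2187/152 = 14.39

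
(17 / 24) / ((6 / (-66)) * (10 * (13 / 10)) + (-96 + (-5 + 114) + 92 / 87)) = 5423 / 98576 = 0.06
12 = 12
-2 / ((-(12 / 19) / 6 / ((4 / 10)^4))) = 304 / 625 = 0.49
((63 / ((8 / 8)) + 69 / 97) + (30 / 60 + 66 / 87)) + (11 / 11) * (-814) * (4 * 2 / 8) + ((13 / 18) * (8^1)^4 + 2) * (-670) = -100462814027 / 50634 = -1984097.92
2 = 2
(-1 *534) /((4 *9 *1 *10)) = -89 /60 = -1.48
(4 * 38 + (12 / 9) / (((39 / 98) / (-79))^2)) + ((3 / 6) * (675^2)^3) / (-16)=-431591721502803716251 / 146016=-2955783760018105.66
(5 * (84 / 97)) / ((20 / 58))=1218 / 97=12.56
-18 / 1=-18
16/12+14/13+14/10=743/195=3.81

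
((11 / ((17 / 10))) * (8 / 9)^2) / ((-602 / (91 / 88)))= -520 / 59211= -0.01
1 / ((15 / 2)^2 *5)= 4 / 1125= 0.00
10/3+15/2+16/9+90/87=7123/522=13.65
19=19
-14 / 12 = -1.17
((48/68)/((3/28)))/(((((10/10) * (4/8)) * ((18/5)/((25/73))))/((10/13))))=140000/145197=0.96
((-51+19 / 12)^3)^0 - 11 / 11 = 0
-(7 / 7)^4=-1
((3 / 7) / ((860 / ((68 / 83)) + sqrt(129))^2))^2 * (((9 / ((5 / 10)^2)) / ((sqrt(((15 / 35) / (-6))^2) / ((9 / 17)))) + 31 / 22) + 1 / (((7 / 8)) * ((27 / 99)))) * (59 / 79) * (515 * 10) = 4695461879615254760946555675 / 29588162090572977446357626121148928 - 11379466798840353981480375 * sqrt(129) / 18828830421273712920409398440731136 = 0.00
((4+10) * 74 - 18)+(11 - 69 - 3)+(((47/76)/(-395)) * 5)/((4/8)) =2872867/3002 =956.98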